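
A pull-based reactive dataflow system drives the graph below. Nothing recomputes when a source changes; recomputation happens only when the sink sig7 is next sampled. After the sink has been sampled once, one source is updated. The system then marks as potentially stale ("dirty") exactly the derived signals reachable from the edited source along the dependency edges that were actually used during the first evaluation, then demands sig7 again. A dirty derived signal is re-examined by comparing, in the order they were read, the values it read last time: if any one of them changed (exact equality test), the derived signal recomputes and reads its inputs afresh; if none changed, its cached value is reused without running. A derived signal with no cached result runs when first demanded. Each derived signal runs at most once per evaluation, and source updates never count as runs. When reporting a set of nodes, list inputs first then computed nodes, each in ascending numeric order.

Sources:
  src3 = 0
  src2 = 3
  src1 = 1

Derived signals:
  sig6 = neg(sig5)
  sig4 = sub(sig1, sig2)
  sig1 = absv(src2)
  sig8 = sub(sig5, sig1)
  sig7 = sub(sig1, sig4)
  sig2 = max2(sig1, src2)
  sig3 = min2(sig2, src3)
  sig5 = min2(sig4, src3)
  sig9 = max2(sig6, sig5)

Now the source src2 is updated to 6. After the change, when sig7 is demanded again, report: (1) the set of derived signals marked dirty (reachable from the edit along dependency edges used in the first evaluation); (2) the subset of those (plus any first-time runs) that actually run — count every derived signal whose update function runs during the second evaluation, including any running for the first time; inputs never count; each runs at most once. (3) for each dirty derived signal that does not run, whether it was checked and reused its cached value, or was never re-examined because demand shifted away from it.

Marked dirty: sig1, sig2, sig4, sig7.
Derived signals that run: sig1, sig2, sig4, sig7 — 4 in total.
Every dirty derived signal ran.

First evaluation (everything demanded from the output):
  sig1 = absv(3) = 3
  sig2 = max2(3, 3) = 3
  sig4 = sub(3, 3) = 0
  sig7 = sub(3, 0) = 3

Propagation after the edit:
  sig1: runs — src2 3->6; result 6.
  sig2: runs — sig1 3->6; src2 3->6; result 6.
  sig4: runs — sig1 3->6; sig2 3->6; result 0 (same value as before).
  sig7: runs — sig1 3->6; result 6.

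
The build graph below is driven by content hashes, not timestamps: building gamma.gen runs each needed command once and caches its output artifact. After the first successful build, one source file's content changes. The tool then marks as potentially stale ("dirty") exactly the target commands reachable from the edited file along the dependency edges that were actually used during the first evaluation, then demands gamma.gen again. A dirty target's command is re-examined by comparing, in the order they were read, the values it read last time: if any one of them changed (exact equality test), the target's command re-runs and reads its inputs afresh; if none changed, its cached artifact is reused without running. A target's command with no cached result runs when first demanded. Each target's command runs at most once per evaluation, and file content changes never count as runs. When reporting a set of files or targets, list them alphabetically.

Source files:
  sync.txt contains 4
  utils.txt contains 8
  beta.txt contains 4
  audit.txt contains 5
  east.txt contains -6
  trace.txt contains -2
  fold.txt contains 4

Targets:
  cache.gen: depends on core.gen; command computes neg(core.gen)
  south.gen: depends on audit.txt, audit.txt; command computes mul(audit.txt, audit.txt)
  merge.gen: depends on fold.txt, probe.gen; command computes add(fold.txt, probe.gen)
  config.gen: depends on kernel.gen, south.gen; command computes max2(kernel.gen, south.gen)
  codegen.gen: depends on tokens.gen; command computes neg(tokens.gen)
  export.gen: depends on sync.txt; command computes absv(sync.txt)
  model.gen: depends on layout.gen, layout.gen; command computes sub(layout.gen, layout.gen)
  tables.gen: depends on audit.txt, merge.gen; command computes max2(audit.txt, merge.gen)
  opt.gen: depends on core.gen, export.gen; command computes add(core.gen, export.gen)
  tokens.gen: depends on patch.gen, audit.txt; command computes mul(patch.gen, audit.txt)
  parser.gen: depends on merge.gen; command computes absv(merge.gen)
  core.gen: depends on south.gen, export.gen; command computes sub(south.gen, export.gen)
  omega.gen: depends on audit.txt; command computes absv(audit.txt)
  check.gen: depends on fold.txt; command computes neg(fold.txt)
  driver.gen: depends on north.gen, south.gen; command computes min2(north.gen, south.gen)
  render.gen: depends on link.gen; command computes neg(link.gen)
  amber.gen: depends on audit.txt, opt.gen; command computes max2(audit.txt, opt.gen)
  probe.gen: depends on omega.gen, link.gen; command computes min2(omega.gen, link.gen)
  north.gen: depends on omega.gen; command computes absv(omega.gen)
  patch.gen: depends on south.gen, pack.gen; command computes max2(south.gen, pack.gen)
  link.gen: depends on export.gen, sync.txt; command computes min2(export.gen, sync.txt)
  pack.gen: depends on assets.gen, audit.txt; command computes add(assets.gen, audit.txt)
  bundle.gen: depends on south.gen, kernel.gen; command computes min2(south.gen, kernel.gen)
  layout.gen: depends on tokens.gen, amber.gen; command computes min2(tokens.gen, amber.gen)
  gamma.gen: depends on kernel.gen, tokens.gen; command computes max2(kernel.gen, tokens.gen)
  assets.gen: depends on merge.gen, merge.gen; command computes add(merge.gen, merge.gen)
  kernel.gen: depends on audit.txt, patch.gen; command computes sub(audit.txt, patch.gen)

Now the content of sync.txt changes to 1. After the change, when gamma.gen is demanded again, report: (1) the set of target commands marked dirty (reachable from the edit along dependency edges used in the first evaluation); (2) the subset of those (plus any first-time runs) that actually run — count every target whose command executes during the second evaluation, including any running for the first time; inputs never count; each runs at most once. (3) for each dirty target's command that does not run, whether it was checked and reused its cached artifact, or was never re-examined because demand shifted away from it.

Dirty set: assets.gen, export.gen, gamma.gen, kernel.gen, link.gen, merge.gen, pack.gen, patch.gen, probe.gen, tokens.gen.
Run set: assets.gen, export.gen, link.gen, merge.gen, pack.gen, patch.gen, probe.gen (7 run).
Re-examined without running (cache reused): gamma.gen, kernel.gen, tokens.gen.
The important point: patch.gen recomputes to an identical value, and the output ends up unchanged.

Initial pass — values computed on the first demand:
  export.gen = absv(4) = 4
  link.gen = min2(4, 4) = 4
  omega.gen = absv(5) = 5
  probe.gen = min2(5, 4) = 4
  merge.gen = add(4, 4) = 8
  assets.gen = add(8, 8) = 16
  pack.gen = add(16, 5) = 21
  south.gen = mul(5, 5) = 25
  patch.gen = max2(25, 21) = 25
  kernel.gen = sub(5, 25) = -20
  tokens.gen = mul(25, 5) = 125
  gamma.gen = max2(-20, 125) = 125

Second demand — change propagation:
  export.gen: re-runs because sync.txt 4->1; new result 1.
  link.gen: re-runs because export.gen 4->1; sync.txt 4->1; new result 1.
  probe.gen: re-runs because link.gen 4->1; new result 1.
  merge.gen: re-runs because probe.gen 4->1; new result 5.
  assets.gen: re-runs because merge.gen 8->5; merge.gen 8->5; new result 10.
  pack.gen: re-runs because assets.gen 16->10; new result 15.
  patch.gen: re-runs because pack.gen 21->15; new result 25 (unchanged).
  kernel.gen: re-examined; everything it read last time is the same (audit.txt unchanged, patch.gen unchanged) — cache -20 kept, no run.
  tokens.gen: re-examined; everything it read last time is the same (patch.gen unchanged, audit.txt unchanged) — cache 125 kept, no run.
  gamma.gen: re-examined; everything it read last time is the same (kernel.gen unchanged, tokens.gen unchanged) — cache 125 kept, no run.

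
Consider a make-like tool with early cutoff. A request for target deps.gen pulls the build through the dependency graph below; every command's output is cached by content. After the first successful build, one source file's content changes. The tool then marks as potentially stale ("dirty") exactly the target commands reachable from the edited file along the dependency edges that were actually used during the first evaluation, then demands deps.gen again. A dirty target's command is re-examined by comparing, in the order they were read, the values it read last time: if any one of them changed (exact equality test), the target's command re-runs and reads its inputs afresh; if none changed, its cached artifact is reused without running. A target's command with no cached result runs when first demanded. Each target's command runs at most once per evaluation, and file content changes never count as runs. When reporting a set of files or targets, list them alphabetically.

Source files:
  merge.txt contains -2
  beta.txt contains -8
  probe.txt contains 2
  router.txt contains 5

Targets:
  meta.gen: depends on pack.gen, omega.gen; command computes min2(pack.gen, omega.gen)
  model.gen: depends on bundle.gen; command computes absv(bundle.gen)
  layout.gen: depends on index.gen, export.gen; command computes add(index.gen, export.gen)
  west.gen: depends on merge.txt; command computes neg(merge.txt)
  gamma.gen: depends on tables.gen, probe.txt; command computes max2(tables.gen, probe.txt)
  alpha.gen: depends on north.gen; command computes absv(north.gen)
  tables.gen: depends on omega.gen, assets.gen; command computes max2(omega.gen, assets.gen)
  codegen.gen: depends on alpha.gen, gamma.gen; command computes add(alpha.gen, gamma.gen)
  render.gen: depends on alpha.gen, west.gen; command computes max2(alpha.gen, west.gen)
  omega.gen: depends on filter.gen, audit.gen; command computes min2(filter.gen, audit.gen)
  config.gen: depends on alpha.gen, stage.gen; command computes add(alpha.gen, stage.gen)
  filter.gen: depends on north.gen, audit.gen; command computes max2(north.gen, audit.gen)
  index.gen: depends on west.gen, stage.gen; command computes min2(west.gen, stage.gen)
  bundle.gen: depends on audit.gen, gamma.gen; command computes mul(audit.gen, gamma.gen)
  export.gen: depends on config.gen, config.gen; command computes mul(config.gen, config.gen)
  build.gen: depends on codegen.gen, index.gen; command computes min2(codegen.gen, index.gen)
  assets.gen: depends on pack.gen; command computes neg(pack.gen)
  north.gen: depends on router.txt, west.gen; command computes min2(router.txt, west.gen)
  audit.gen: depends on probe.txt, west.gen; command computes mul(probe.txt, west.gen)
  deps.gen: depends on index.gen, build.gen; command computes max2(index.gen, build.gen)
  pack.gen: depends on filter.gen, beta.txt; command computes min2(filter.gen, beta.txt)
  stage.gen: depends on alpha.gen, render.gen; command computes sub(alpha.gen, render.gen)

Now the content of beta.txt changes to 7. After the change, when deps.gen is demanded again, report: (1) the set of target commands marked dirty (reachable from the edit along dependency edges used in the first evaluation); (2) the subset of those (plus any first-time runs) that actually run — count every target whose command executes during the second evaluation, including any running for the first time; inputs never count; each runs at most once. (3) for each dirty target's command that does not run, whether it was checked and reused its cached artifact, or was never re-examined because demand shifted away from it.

First demand of the output computes:
  west.gen = neg(-2) = 2
  audit.gen = mul(2, 2) = 4
  north.gen = min2(5, 2) = 2
  alpha.gen = absv(2) = 2
  filter.gen = max2(2, 4) = 4
  omega.gen = min2(4, 4) = 4
  pack.gen = min2(4, -8) = -8
  assets.gen = neg(-8) = 8
  render.gen = max2(2, 2) = 2
  stage.gen = sub(2, 2) = 0
  index.gen = min2(2, 0) = 0
  tables.gen = max2(4, 8) = 8
  gamma.gen = max2(8, 2) = 8
  codegen.gen = add(2, 8) = 10
  build.gen = min2(10, 0) = 0
  deps.gen = max2(0, 0) = 0

After the edit, cleaning proceeds:
  pack.gen: a read changed (beta.txt -8->7) — executes, giving 4.
  assets.gen: a read changed (pack.gen -8->4) — executes, giving -4.
  tables.gen: a read changed (assets.gen 8->-4) — executes, giving 4.
  gamma.gen: a read changed (tables.gen 8->4) — executes, giving 4.
  codegen.gen: a read changed (gamma.gen 8->4) — executes, giving 6.
  build.gen: a read changed (codegen.gen 10->6) — executes, giving 0 — identical to its old value.
  deps.gen: dirty, but its reads are unchanged (index.gen unchanged, build.gen unchanged); cached 0 stands.

Note the absorption at build.gen: it re-runs yet its value is the same, leaving the output's value untouched.

The edit dirties: assets.gen, build.gen, codegen.gen, deps.gen, gamma.gen, pack.gen, tables.gen.
6 target commands run: assets.gen, build.gen, codegen.gen, gamma.gen, pack.gen, tables.gen.
Cache hits after checking: deps.gen.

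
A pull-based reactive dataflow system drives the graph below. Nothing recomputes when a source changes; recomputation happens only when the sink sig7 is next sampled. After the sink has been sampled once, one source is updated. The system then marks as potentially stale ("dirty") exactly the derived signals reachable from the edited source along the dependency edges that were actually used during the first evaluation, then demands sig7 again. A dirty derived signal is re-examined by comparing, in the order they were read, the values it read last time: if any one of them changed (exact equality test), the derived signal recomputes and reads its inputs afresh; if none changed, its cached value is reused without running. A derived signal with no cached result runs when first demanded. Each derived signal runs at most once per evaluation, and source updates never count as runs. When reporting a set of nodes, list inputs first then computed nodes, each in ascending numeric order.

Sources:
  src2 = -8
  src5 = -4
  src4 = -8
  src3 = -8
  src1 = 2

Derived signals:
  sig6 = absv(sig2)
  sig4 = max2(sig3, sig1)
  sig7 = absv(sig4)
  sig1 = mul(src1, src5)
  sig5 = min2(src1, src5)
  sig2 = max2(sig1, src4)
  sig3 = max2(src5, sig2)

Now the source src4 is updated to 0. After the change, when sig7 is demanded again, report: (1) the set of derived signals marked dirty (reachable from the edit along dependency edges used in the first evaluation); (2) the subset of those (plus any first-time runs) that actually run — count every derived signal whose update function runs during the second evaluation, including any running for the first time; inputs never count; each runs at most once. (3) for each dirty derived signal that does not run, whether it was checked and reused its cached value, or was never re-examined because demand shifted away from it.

Marked dirty: sig2, sig3, sig4, sig7.
Derived signals that run: sig2, sig3, sig4, sig7 — 4 in total.
Every dirty derived signal ran.

First evaluation (everything demanded from the output):
  sig1 = mul(2, -4) = -8
  sig2 = max2(-8, -8) = -8
  sig3 = max2(-4, -8) = -4
  sig4 = max2(-4, -8) = -4
  sig7 = absv(-4) = 4

Propagation after the edit:
  sig2: runs — src4 -8->0; result 0.
  sig3: runs — sig2 -8->0; result 0.
  sig4: runs — sig3 -4->0; result 0.
  sig7: runs — sig4 -4->0; result 0.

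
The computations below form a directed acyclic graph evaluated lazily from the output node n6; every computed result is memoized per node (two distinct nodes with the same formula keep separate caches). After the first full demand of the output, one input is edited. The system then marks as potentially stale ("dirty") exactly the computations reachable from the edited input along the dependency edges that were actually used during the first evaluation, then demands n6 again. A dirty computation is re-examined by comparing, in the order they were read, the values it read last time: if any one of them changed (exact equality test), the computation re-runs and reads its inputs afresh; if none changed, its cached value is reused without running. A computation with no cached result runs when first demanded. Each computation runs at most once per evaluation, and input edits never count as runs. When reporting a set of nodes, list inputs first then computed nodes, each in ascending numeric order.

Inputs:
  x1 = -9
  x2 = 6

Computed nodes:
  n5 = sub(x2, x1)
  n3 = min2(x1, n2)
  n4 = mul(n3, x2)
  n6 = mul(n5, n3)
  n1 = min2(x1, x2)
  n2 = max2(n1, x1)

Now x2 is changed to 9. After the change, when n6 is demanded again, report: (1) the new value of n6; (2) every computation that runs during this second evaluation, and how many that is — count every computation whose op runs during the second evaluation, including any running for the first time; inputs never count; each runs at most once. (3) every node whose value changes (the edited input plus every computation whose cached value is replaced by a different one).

Demanding n6 again yields -162.
3 computations run: n1, n5, n6.
The nodes whose values change: x2, n5, n6.
Note where the cutoff bites: n2 is checked, finds nothing changed, and keeps its cache.

First demand of the output computes:
  n1 = min2(-9, 6) = -9
  n2 = max2(-9, -9) = -9
  n3 = min2(-9, -9) = -9
  n5 = sub(6, -9) = 15
  n6 = mul(15, -9) = -135

After the edit, cleaning proceeds:
  n1: a read changed (x2 6->9) — executes, giving -9 — identical to its old value.
  n2: dirty, but its reads are unchanged (n1 unchanged, x1 unchanged); cached -9 stands.
  n3: dirty, but its reads are unchanged (x1 unchanged, n2 unchanged); cached -9 stands.
  n5: a read changed (x2 6->9) — executes, giving 18.
  n6: a read changed (n5 15->18) — executes, giving -162.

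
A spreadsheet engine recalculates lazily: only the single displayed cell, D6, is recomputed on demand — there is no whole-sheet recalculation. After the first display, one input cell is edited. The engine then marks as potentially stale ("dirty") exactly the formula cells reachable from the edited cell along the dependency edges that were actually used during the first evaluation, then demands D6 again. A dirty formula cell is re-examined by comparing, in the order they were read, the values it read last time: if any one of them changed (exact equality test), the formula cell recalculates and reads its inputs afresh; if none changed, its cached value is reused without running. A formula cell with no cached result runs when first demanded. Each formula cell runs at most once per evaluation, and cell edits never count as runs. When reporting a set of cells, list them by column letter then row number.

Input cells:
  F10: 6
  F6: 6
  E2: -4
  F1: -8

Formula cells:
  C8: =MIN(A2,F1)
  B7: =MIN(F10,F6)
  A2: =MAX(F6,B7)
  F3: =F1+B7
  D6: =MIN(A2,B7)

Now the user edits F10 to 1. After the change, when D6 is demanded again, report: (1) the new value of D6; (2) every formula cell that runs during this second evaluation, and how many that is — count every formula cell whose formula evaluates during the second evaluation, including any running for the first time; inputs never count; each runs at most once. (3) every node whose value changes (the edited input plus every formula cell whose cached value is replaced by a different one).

New value of D6: 1.
Formula cells that run: A2, B7, D6 — 3 in total.
Values that change: B7, D6, F10.

First evaluation (everything demanded from the output):
  B7 = MIN(6, 6) = 6
  A2 = MAX(6, 6) = 6
  D6 = MIN(6, 6) = 6

Propagation after the edit:
  B7: runs — F10 6->1; result 1.
  A2: runs — B7 6->1; result 6 (same value as before).
  D6: runs — B7 6->1; result 1.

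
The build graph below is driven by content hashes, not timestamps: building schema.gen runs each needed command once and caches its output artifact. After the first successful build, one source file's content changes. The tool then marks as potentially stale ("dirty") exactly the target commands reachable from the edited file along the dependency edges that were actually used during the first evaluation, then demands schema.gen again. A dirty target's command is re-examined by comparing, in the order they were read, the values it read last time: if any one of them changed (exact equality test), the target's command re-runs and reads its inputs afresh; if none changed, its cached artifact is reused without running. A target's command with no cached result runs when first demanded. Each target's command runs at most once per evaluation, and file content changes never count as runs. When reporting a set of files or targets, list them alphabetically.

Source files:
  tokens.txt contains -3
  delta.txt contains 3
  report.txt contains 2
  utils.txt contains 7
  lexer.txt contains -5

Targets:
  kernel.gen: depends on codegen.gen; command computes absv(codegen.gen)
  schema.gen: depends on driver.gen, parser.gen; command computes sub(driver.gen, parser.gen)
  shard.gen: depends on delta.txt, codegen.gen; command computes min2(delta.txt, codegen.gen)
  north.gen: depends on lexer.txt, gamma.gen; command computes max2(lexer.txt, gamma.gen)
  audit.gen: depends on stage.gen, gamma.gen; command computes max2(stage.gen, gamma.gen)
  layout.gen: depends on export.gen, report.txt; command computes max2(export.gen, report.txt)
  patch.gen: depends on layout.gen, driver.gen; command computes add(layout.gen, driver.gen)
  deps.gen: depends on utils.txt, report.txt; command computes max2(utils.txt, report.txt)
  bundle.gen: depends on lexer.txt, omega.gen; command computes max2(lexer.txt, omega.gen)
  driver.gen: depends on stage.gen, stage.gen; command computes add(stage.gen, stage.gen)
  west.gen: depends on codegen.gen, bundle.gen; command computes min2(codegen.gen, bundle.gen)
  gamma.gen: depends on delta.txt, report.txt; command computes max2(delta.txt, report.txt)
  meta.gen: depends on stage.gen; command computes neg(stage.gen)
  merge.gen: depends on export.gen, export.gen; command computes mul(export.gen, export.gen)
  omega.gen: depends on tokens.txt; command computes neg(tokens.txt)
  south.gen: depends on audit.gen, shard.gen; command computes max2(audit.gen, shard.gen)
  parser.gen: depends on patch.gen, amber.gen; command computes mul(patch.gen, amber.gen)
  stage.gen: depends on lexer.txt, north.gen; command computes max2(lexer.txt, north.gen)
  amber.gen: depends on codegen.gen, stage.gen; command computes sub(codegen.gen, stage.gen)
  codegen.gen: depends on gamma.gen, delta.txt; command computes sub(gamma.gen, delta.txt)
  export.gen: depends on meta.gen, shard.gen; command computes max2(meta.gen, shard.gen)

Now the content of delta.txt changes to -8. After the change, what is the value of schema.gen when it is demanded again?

Initial pass — values computed on the first demand:
  gamma.gen = max2(3, 2) = 3
  codegen.gen = sub(3, 3) = 0
  north.gen = max2(-5, 3) = 3
  shard.gen = min2(3, 0) = 0
  stage.gen = max2(-5, 3) = 3
  amber.gen = sub(0, 3) = -3
  driver.gen = add(3, 3) = 6
  meta.gen = neg(3) = -3
  export.gen = max2(-3, 0) = 0
  layout.gen = max2(0, 2) = 2
  patch.gen = add(2, 6) = 8
  parser.gen = mul(8, -3) = -24
  schema.gen = sub(6, -24) = 30

Second demand — change propagation:
  gamma.gen: re-runs because delta.txt 3->-8; new result 2.
  codegen.gen: re-runs because gamma.gen 3->2; delta.txt 3->-8; new result 10.
  north.gen: re-runs because gamma.gen 3->2; new result 2.
  shard.gen: re-runs because delta.txt 3->-8; codegen.gen 0->10; new result -8.
  stage.gen: re-runs because north.gen 3->2; new result 2.
  amber.gen: re-runs because codegen.gen 0->10; stage.gen 3->2; new result 8.
  driver.gen: re-runs because stage.gen 3->2; stage.gen 3->2; new result 4.
  meta.gen: re-runs because stage.gen 3->2; new result -2.
  export.gen: re-runs because meta.gen -3->-2; shard.gen 0->-8; new result -2.
  layout.gen: re-runs because export.gen 0->-2; new result 2 (unchanged).
  patch.gen: re-runs because driver.gen 6->4; new result 6.
  parser.gen: re-runs because patch.gen 8->6; amber.gen -3->8; new result 48.
  schema.gen: re-runs because driver.gen 6->4; parser.gen -24->48; new result -44.

schema.gen now evaluates to -44.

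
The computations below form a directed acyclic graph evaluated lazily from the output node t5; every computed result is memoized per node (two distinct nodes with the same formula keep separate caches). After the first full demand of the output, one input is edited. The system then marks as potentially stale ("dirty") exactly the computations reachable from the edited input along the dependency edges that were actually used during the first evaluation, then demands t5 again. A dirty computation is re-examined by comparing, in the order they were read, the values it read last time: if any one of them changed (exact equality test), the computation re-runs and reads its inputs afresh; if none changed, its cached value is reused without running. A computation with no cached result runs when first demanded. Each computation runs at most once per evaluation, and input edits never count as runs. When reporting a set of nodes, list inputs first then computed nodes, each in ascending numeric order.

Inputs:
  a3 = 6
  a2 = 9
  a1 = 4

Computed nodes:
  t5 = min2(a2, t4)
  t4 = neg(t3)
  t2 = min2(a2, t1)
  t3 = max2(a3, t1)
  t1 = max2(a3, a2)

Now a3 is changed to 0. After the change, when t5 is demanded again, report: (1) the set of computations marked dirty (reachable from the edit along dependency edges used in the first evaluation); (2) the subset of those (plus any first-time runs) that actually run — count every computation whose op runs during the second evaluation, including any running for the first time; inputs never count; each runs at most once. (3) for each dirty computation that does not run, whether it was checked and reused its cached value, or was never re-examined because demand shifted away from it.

The edit dirties: t1, t3, t4, t5.
2 computations run: t1, t3.
Cache hits after checking: t4, t5.
Note where the cutoff bites: t4 is checked, finds nothing changed, and keeps its cache.

First demand of the output computes:
  t1 = max2(6, 9) = 9
  t3 = max2(6, 9) = 9
  t4 = neg(9) = -9
  t5 = min2(9, -9) = -9

After the edit, cleaning proceeds:
  t1: a read changed (a3 6->0) — executes, giving 9 — identical to its old value.
  t3: a read changed (a3 6->0) — executes, giving 9 — identical to its old value.
  t4: dirty, but its reads are unchanged (t3 unchanged); cached -9 stands.
  t5: dirty, but its reads are unchanged (a2 unchanged, t4 unchanged); cached -9 stands.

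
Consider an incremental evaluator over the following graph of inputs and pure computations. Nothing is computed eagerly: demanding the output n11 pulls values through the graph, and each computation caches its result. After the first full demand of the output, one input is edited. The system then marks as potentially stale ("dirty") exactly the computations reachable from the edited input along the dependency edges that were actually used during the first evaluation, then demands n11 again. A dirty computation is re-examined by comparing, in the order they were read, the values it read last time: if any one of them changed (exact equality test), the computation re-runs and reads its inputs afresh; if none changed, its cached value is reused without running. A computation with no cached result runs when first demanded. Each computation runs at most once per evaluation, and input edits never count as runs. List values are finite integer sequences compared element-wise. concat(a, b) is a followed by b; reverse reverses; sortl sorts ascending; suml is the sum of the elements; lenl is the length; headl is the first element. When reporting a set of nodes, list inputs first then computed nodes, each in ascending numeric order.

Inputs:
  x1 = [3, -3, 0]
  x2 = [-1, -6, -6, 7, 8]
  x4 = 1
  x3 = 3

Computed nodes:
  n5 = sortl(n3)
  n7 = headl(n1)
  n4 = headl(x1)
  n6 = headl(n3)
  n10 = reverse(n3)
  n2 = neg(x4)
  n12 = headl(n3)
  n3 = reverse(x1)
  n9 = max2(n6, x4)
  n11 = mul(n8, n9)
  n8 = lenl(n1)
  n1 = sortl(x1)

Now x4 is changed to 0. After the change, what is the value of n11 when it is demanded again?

n11 now evaluates to 0.

Initial pass — values computed on the first demand:
  n1 = sortl([3, -3, 0]) = [-3, 0, 3]
  n3 = reverse([3, -3, 0]) = [0, -3, 3]
  n6 = headl([0, -3, 3]) = 0
  n8 = lenl([-3, 0, 3]) = 3
  n9 = max2(0, 1) = 1
  n11 = mul(3, 1) = 3

Second demand — change propagation:
  n9: re-runs because x4 1->0; new result 0.
  n11: re-runs because n9 1->0; new result 0.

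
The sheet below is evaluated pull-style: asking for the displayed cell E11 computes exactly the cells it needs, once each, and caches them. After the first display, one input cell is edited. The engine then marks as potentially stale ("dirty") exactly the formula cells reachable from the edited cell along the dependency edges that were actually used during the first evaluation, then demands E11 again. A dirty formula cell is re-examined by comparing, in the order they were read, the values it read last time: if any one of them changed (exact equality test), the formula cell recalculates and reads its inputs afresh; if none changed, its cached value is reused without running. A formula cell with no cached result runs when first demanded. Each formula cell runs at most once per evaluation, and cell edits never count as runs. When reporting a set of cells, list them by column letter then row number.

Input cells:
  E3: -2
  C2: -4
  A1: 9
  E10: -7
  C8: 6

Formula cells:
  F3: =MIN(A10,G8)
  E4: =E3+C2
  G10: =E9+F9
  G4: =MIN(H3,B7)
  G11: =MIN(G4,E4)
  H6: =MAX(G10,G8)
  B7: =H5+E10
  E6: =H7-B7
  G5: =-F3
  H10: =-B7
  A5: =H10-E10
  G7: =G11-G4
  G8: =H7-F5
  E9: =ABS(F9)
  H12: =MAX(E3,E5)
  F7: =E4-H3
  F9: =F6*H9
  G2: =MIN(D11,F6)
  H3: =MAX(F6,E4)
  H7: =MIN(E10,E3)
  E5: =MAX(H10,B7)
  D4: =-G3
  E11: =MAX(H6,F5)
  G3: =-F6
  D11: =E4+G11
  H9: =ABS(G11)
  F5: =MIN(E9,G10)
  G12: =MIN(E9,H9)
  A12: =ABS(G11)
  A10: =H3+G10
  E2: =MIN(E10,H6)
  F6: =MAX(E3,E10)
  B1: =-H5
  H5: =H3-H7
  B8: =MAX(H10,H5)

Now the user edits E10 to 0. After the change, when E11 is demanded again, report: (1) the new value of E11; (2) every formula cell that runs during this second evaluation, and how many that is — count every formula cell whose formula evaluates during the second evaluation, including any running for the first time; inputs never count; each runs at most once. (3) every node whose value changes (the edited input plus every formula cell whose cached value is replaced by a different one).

First demand of the output computes:
  E4 = -2 + -4 = -6
  F6 = MAX(-2, -7) = -2
  H3 = MAX(-2, -6) = -2
  H7 = MIN(-7, -2) = -7
  H5 = -2 - -7 = 5
  B7 = 5 + -7 = -2
  G4 = MIN(-2, -2) = -2
  G11 = MIN(-2, -6) = -6
  H9 = ABS(-6) = 6
  F9 = -2 * 6 = -12
  E9 = ABS(-12) = 12
  G10 = 12 + -12 = 0
  F5 = MIN(12, 0) = 0
  G8 = -7 - 0 = -7
  H6 = MAX(0, -7) = 0
  E11 = MAX(0, 0) = 0

After the edit, cleaning proceeds:
  F6: a read changed (E10 -7->0) — executes, giving 0.
  H3: a read changed (F6 -2->0) — executes, giving 0.
  H7: a read changed (E10 -7->0) — executes, giving -2.
  H5: a read changed (H3 -2->0; H7 -7->-2) — executes, giving 2.
  B7: a read changed (H5 5->2; E10 -7->0) — executes, giving 2.
  G4: a read changed (H3 -2->0; B7 -2->2) — executes, giving 0.
  G11: a read changed (G4 -2->0) — executes, giving -6 — identical to its old value.
  H9: dirty, but its reads are unchanged (G11 unchanged); cached 6 stands.
  F9: a read changed (F6 -2->0) — executes, giving 0.
  E9: a read changed (F9 -12->0) — executes, giving 0.
  G10: a read changed (E9 12->0; F9 -12->0) — executes, giving 0 — identical to its old value.
  F5: a read changed (E9 12->0) — executes, giving 0 — identical to its old value.
  G8: a read changed (H7 -7->-2) — executes, giving -2.
  H6: a read changed (G8 -7->-2) — executes, giving 0 — identical to its old value.
  E11: dirty, but its reads are unchanged (H6 unchanged, F5 unchanged); cached 0 stands.

Note where the cutoff bites: H9 is checked, finds nothing changed, and keeps its cache.

Demanding E11 again yields 0.
13 formula cells run: B7, E9, F5, F6, F9, G4, G8, G10, G11, H3, H5, H6, H7.
The nodes whose values change: B7, E9, E10, F6, F9, G4, G8, H3, H5, H7.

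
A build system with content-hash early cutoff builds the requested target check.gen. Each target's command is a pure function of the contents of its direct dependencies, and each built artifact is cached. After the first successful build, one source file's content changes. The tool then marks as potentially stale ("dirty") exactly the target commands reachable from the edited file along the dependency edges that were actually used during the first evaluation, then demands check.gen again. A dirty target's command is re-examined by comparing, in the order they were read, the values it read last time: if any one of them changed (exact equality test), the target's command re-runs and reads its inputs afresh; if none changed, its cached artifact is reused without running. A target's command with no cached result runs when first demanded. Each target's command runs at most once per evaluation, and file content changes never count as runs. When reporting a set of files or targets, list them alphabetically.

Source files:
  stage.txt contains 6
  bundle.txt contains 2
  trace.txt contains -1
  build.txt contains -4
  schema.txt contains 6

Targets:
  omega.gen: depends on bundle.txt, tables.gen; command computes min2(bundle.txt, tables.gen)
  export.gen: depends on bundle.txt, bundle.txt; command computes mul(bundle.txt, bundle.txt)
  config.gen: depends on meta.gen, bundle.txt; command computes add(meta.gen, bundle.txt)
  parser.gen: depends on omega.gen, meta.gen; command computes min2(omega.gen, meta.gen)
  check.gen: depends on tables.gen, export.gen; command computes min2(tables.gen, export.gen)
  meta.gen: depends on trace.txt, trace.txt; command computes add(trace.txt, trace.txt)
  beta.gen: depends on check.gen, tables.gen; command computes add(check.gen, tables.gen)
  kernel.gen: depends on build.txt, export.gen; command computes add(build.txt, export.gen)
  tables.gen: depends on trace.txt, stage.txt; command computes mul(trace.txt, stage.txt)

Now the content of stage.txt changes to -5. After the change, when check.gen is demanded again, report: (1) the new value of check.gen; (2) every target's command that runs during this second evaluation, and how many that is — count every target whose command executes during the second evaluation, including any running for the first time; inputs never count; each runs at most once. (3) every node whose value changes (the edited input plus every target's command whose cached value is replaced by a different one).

First evaluation (everything demanded from the output):
  export.gen = mul(2, 2) = 4
  tables.gen = mul(-1, 6) = -6
  check.gen = min2(-6, 4) = -6

Propagation after the edit:
  tables.gen: runs — stage.txt 6->-5; result 5.
  check.gen: runs — tables.gen -6->5; result 4.

New value of check.gen: 4.
Target commands that run: check.gen, tables.gen — 2 in total.
Values that change: check.gen, stage.txt, tables.gen.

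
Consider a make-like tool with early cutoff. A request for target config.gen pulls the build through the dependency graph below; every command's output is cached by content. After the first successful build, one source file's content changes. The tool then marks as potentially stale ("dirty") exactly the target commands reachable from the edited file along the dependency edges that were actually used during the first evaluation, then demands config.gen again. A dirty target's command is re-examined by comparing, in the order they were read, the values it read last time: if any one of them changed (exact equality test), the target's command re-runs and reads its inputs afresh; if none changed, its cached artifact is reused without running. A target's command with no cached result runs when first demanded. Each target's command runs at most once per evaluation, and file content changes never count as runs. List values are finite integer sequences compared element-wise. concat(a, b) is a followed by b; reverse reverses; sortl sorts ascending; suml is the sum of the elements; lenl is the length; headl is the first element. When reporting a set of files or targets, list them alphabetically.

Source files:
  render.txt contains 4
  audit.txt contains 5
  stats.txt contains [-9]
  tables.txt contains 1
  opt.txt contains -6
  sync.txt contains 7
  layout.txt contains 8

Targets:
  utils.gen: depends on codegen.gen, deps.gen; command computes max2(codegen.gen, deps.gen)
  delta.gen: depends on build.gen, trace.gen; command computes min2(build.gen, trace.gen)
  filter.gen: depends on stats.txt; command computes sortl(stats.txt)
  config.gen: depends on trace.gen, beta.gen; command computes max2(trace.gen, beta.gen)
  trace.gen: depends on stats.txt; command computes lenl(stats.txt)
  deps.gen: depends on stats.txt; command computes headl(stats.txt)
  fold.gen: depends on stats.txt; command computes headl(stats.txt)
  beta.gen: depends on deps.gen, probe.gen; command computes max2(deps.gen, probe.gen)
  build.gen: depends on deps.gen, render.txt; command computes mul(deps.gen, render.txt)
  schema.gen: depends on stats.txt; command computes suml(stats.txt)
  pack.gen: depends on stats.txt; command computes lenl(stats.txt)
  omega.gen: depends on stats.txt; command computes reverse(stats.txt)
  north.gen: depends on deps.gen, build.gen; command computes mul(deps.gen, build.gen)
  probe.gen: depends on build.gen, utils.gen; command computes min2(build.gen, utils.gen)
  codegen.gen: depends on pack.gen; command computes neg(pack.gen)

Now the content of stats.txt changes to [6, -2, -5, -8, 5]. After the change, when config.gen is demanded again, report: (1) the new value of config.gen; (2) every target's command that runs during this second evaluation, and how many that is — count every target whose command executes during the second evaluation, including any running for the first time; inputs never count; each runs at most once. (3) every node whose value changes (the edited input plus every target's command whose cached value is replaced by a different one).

Demanding config.gen again yields 6.
9 target commands run: beta.gen, build.gen, codegen.gen, config.gen, deps.gen, pack.gen, probe.gen, trace.gen, utils.gen.
The nodes whose values change: beta.gen, build.gen, codegen.gen, config.gen, deps.gen, pack.gen, probe.gen, stats.txt, trace.gen, utils.gen.

First demand of the output computes:
  deps.gen = headl([-9]) = -9
  build.gen = mul(-9, 4) = -36
  pack.gen = lenl([-9]) = 1
  codegen.gen = neg(1) = -1
  trace.gen = lenl([-9]) = 1
  utils.gen = max2(-1, -9) = -1
  probe.gen = min2(-36, -1) = -36
  beta.gen = max2(-9, -36) = -9
  config.gen = max2(1, -9) = 1

After the edit, cleaning proceeds:
  deps.gen: a read changed (stats.txt [-9]->[6, -2, -5, -8, 5]) — executes, giving 6.
  build.gen: a read changed (deps.gen -9->6) — executes, giving 24.
  pack.gen: a read changed (stats.txt [-9]->[6, -2, -5, -8, 5]) — executes, giving 5.
  codegen.gen: a read changed (pack.gen 1->5) — executes, giving -5.
  trace.gen: a read changed (stats.txt [-9]->[6, -2, -5, -8, 5]) — executes, giving 5.
  utils.gen: a read changed (codegen.gen -1->-5; deps.gen -9->6) — executes, giving 6.
  probe.gen: a read changed (build.gen -36->24; utils.gen -1->6) — executes, giving 6.
  beta.gen: a read changed (deps.gen -9->6; probe.gen -36->6) — executes, giving 6.
  config.gen: a read changed (trace.gen 1->5; beta.gen -9->6) — executes, giving 6.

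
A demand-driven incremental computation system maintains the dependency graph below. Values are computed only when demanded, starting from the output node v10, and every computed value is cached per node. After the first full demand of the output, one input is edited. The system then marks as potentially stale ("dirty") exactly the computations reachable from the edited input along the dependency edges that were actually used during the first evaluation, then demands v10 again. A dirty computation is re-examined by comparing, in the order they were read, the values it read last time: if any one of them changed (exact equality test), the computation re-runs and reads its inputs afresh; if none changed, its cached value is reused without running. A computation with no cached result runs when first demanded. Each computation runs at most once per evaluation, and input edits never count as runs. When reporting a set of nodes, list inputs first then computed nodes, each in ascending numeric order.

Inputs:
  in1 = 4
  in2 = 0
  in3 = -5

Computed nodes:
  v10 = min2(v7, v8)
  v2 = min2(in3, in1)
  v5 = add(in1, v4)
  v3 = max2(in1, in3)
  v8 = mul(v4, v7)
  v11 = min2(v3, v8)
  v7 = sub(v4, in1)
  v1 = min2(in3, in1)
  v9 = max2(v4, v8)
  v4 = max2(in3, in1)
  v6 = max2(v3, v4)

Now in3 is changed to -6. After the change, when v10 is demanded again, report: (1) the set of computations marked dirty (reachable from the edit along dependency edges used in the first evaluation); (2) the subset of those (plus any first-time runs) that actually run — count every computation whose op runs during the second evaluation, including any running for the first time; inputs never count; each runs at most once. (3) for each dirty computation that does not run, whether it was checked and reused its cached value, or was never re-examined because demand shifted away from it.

First evaluation (everything demanded from the output):
  v4 = max2(-5, 4) = 4
  v7 = sub(4, 4) = 0
  v8 = mul(4, 0) = 0
  v10 = min2(0, 0) = 0

Propagation after the edit:
  v4: runs — in3 -5->-6; result 4 (same value as before).
  v7: checked — values it read are unchanged (v4 unchanged, in1 unchanged); reused cached 0 without running.
  v8: checked — values it read are unchanged (v4 unchanged, v7 unchanged); reused cached 0 without running.
  v10: checked — values it read are unchanged (v7 unchanged, v8 unchanged); reused cached 0 without running.

Key observation: the change is absorbed at v4 — it re-runs but produces the same value, and the output's value is unchanged.

Marked dirty: v4, v7, v8, v10.
Computations that run: v4 — 1 in total.
Checked but reused from cache: v7, v8, v10.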